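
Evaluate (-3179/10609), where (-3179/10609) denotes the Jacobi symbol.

1

Pull out -1: (-3179/10609) = (-1/10609)·(3179/10609). Since 10609 ≡ 1 (mod 4), (-1/10609) = +1. Now have (3179/10609).
10609 ≡ 1 (mod 4), so quadratic reciprocity gives (3179/10609) = (10609/3179). Reduce: 10609 ≡ 1072 (mod 3179). Now have (1072/3179).
Factor out 2: 1072 = 2^4·67. Since 3179 ≡ 3 (mod 8), (2/3179) = -1, and (2/3179)^4 = +1. Now have (67/3179).
Both 67 ≡ 3 and 3179 ≡ 3 (mod 4), so reciprocity gives (67/3179) = -(3179/67). Reduce: 3179 ≡ 30 (mod 67). Now have -(30/67).
Factor out 2: 30 = 2·15. Since 67 ≡ 3 (mod 8), (2/67) = -1. Now have (15/67).
Both 15 ≡ 3 and 67 ≡ 3 (mod 4), so reciprocity gives (15/67) = -(67/15). Reduce: 67 ≡ 7 (mod 15). Now have -(7/15).
Both 7 ≡ 3 and 15 ≡ 3 (mod 4), so reciprocity gives (7/15) = -(15/7). Reduce: 15 ≡ 1 (mod 7). Now have (1/7).
(1/7) = 1. Collecting the sign factors: 1.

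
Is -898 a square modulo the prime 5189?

Reduce the numerator: -898 ≡ 4291 (mod 5189), so (-898|5189) = (4291|5189).
5189 ≡ 1 (mod 4), so quadratic reciprocity gives (4291|5189) = (5189|4291). Reduce: 5189 ≡ 898 (mod 4291). Now have (898|4291).
Factor out 2: 898 = 2·449. Since 4291 ≡ 3 (mod 8), (2|4291) = -1. Now have -(449|4291).
449 ≡ 1 (mod 4), so quadratic reciprocity gives (449|4291) = (4291|449). Reduce: 4291 ≡ 250 (mod 449). Now have -(250|449).
Factor out 2: 250 = 2·125. Since 449 ≡ 1 (mod 8), (2|449) = +1. Now have -(125|449).
125 ≡ 1 (mod 4), so quadratic reciprocity gives (125|449) = (449|125). Reduce: 449 ≡ 74 (mod 125). Now have -(74|125).
Factor out 2: 74 = 2·37. Since 125 ≡ 5 (mod 8), (2|125) = -1. Now have (37|125).
37 ≡ 1 (mod 4), so quadratic reciprocity gives (37|125) = (125|37). Reduce: 125 ≡ 14 (mod 37). Now have (14|37).
Factor out 2: 14 = 2·7. Since 37 ≡ 5 (mod 8), (2|37) = -1. Now have -(7|37).
37 ≡ 1 (mod 4), so quadratic reciprocity gives (7|37) = (37|7). Reduce: 37 ≡ 2 (mod 7). Now have -(2|7).
Factor out 2: 2 = 2. Since 7 ≡ 7 (mod 8), (2|7) = +1. Now have -(1|7).
(1|7) = 1. Collecting the sign factors: -1.
The Legendre symbol is -1, so x^2 ≡ -898 (mod 5189) has no solution.

no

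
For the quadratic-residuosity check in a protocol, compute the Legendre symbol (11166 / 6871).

(11166 / 6871)
  = (4295 / 6871)    [11166 ≡ 4295 mod 6871]
  = -(6871 / 4295)    [QR: both ≡ 3 mod 4, sign flips]
  = -(2576 / 4295)    [6871 ≡ 2576 mod 4295]
  = -(161 / 4295)    [4295 ≡ 7 mod 8 ⇒ (2 / 4295)^4 = +1]
  = -(4295 / 161)    [QR: 161 ≡ 1 mod 4, sign kept]
  = -(109 / 161)    [4295 ≡ 109 mod 161]
  = -(161 / 109)    [QR: 109 ≡ 1 mod 4, sign kept]
  = -(52 / 109)    [161 ≡ 52 mod 109]
  = -(13 / 109)    [109 ≡ 5 mod 8 ⇒ (2 / 109)^2 = +1]
  = -(109 / 13)    [QR: 13 ≡ 1 mod 4, sign kept]
  = -(5 / 13)    [109 ≡ 5 mod 13]
  = -(13 / 5)    [QR: 5 ≡ 1 mod 4, sign kept]
  = -(3 / 5)    [13 ≡ 3 mod 5]
  = -(5 / 3)    [QR: 5 ≡ 1 mod 4, sign kept]
  = -(2 / 3)    [5 ≡ 2 mod 3]
  = (1 / 3)    [3 ≡ 3 mod 8 ⇒ (2 / 3) = -1]
  = 1    [(1 / 3) = 1]

1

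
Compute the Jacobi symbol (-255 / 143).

-1

(-255 / 143)
  = (31 / 143)    [-255 ≡ 31 mod 143]
  = -(143 / 31)    [QR: both ≡ 3 mod 4, sign flips]
  = -(19 / 31)    [143 ≡ 19 mod 31]
  = (31 / 19)    [QR: both ≡ 3 mod 4, sign flips]
  = (12 / 19)    [31 ≡ 12 mod 19]
  = (3 / 19)    [19 ≡ 3 mod 8 ⇒ (2 / 19)^2 = +1]
  = -(19 / 3)    [QR: both ≡ 3 mod 4, sign flips]
  = -(1 / 3)    [19 ≡ 1 mod 3]
  = -1    [(1 / 3) = 1]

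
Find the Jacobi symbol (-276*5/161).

By multiplicativity, (-276·5/161) = (-276/161)·(5/161).
First factor (-276/161):
(-276/161)
  = (276/161)    [161 ≡ 1 mod 4 ⇒ (-1/161) = +1]
  = (115/161)    [276 ≡ 115 mod 161]
  = (161/115)    [QR: 161 ≡ 1 mod 4, sign kept]
  = (46/115)    [161 ≡ 46 mod 115]
  = -(23/115)    [115 ≡ 3 mod 8 ⇒ (2/115) = -1]
  = (115/23)    [QR: both ≡ 3 mod 4, sign flips]
  = (0/23)    [115 ≡ 0 mod 23]
  = 0    [numerator 0, gcd > 1]
Second factor (5/161):
(5/161)
  = (161/5)    [QR: 5 ≡ 1 mod 4, sign kept]
  = (1/5)    [161 ≡ 1 mod 5]
  = 1    [(1/5) = 1]
Product: (0)·(1) = 0.

0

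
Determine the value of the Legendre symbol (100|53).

Reduce the numerator: 100 ≡ 47 (mod 53), so (100|53) = (47|53).
53 ≡ 1 (mod 4), so quadratic reciprocity gives (47|53) = (53|47). Reduce: 53 ≡ 6 (mod 47). Now have (6|47).
Factor out 2: 6 = 2·3. Since 47 ≡ 7 (mod 8), (2|47) = +1. Now have (3|47).
Both 3 ≡ 3 and 47 ≡ 3 (mod 4), so reciprocity gives (3|47) = -(47|3). Reduce: 47 ≡ 2 (mod 3). Now have -(2|3).
Factor out 2: 2 = 2. Since 3 ≡ 3 (mod 8), (2|3) = -1. Now have (1|3).
(1|3) = 1. Collecting the sign factors: 1.

1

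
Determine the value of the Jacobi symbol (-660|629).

Reduce the numerator: -660 ≡ 598 (mod 629), so (-660|629) = (598|629).
Factor out 2: 598 = 2·299. Since 629 ≡ 5 (mod 8), (2|629) = -1. Now have -(299|629).
629 ≡ 1 (mod 4), so quadratic reciprocity gives (299|629) = (629|299). Reduce: 629 ≡ 31 (mod 299). Now have -(31|299).
Both 31 ≡ 3 and 299 ≡ 3 (mod 4), so reciprocity gives (31|299) = -(299|31). Reduce: 299 ≡ 20 (mod 31). Now have (20|31).
Factor out 2: 20 = 2^2·5. Since 31 ≡ 7 (mod 8), (2|31) = +1, and (2|31)^2 = +1. Now have (5|31).
5 ≡ 1 (mod 4), so quadratic reciprocity gives (5|31) = (31|5). Reduce: 31 ≡ 1 (mod 5). Now have (1|5).
(1|5) = 1. Collecting the sign factors: 1.

1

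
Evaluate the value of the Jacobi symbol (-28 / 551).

-1

Pull out -1: (-28 / 551) = (-1 / 551)·(28 / 551). Since 551 ≡ 3 (mod 4), (-1 / 551) = -1. Now have -(28 / 551).
Factor out 2: 28 = 2^2·7. Since 551 ≡ 7 (mod 8), (2 / 551) = +1, and (2 / 551)^2 = +1. Now have -(7 / 551).
Both 7 ≡ 3 and 551 ≡ 3 (mod 4), so reciprocity gives (7 / 551) = -(551 / 7). Reduce: 551 ≡ 5 (mod 7). Now have (5 / 7).
5 ≡ 1 (mod 4), so quadratic reciprocity gives (5 / 7) = (7 / 5). Reduce: 7 ≡ 2 (mod 5). Now have (2 / 5).
Factor out 2: 2 = 2. Since 5 ≡ 5 (mod 8), (2 / 5) = -1. Now have -(1 / 5).
(1 / 5) = 1. Collecting the sign factors: -1.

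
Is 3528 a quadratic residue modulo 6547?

no

(3528|6547)
  = -(441|6547)    [6547 ≡ 3 mod 8 ⇒ (2|6547)^3 = -1]
  = -(6547|441)    [QR: 441 ≡ 1 mod 4, sign kept]
  = -(373|441)    [6547 ≡ 373 mod 441]
  = -(441|373)    [QR: 373 ≡ 1 mod 4, sign kept]
  = -(68|373)    [441 ≡ 68 mod 373]
  = -(17|373)    [373 ≡ 5 mod 8 ⇒ (2|373)^2 = +1]
  = -(373|17)    [QR: 17 ≡ 1 mod 4, sign kept]
  = -(16|17)    [373 ≡ 16 mod 17]
  = -(1|17)    [17 ≡ 1 mod 8 ⇒ (2|17)^4 = +1]
  = -1    [(1|17) = 1]
(3528|6547) = -1, and 6547 is prime, so 3528 is not a quadratic residue mod 6547.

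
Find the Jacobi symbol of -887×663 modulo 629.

By multiplicativity, (-887·663|629) = (-887|629)·(663|629).
First factor (-887|629):
Reduce the numerator: -887 ≡ 371 (mod 629), so (-887|629) = (371|629).
629 ≡ 1 (mod 4), so quadratic reciprocity gives (371|629) = (629|371). Reduce: 629 ≡ 258 (mod 371). Now have (258|371).
Factor out 2: 258 = 2·129. Since 371 ≡ 3 (mod 8), (2|371) = -1. Now have -(129|371).
129 ≡ 1 (mod 4), so quadratic reciprocity gives (129|371) = (371|129). Reduce: 371 ≡ 113 (mod 129). Now have -(113|129).
113 ≡ 1 (mod 4), so quadratic reciprocity gives (113|129) = (129|113). Reduce: 129 ≡ 16 (mod 113). Now have -(16|113).
Factor out 2: 16 = 2^4. Since 113 ≡ 1 (mod 8), (2|113) = +1, and (2|113)^4 = +1. Now have -(1|113).
(1|113) = 1. Collecting the sign factors: -1.
Second factor (663|629):
Reduce the numerator: 663 ≡ 34 (mod 629), so (663|629) = (34|629).
Factor out 2: 34 = 2·17. Since 629 ≡ 5 (mod 8), (2|629) = -1. Now have -(17|629).
17 ≡ 1 (mod 4), so quadratic reciprocity gives (17|629) = (629|17). Reduce: 629 ≡ 0 (mod 17). Now have -(0|17).
The numerator is now 0 with denominator 17 > 1: the symbol is 0.
Product: (-1)·(0) = 0.

0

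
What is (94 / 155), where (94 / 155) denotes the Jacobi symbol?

(94 / 155)
  = -(47 / 155)    [155 ≡ 3 mod 8 ⇒ (2 / 155) = -1]
  = (155 / 47)    [QR: both ≡ 3 mod 4, sign flips]
  = (14 / 47)    [155 ≡ 14 mod 47]
  = (7 / 47)    [47 ≡ 7 mod 8 ⇒ (2 / 47) = +1]
  = -(47 / 7)    [QR: both ≡ 3 mod 4, sign flips]
  = -(5 / 7)    [47 ≡ 5 mod 7]
  = -(7 / 5)    [QR: 5 ≡ 1 mod 4, sign kept]
  = -(2 / 5)    [7 ≡ 2 mod 5]
  = (1 / 5)    [5 ≡ 5 mod 8 ⇒ (2 / 5) = -1]
  = 1    [(1 / 5) = 1]

1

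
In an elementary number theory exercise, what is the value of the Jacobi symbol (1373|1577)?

1373 ≡ 1 (mod 4), so quadratic reciprocity gives (1373|1577) = (1577|1373). Reduce: 1577 ≡ 204 (mod 1373). Now have (204|1373).
Factor out 2: 204 = 2^2·51. Since 1373 ≡ 5 (mod 8), (2|1373) = -1, and (2|1373)^2 = +1. Now have (51|1373).
1373 ≡ 1 (mod 4), so quadratic reciprocity gives (51|1373) = (1373|51). Reduce: 1373 ≡ 47 (mod 51). Now have (47|51).
Both 47 ≡ 3 and 51 ≡ 3 (mod 4), so reciprocity gives (47|51) = -(51|47). Reduce: 51 ≡ 4 (mod 47). Now have -(4|47).
Factor out 2: 4 = 2^2. Since 47 ≡ 7 (mod 8), (2|47) = +1, and (2|47)^2 = +1. Now have -(1|47).
(1|47) = 1. Collecting the sign factors: -1.

-1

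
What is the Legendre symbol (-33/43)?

1

(-33/43)
  = (10/43)    [-33 ≡ 10 mod 43]
  = -(5/43)    [43 ≡ 3 mod 8 ⇒ (2/43) = -1]
  = -(43/5)    [QR: 5 ≡ 1 mod 4, sign kept]
  = -(3/5)    [43 ≡ 3 mod 5]
  = -(5/3)    [QR: 5 ≡ 1 mod 4, sign kept]
  = -(2/3)    [5 ≡ 2 mod 3]
  = (1/3)    [3 ≡ 3 mod 8 ⇒ (2/3) = -1]
  = 1    [(1/3) = 1]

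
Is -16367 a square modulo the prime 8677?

(-16367|8677)
  = (16367|8677)    [8677 ≡ 1 mod 4 ⇒ (-1|8677) = +1]
  = (7690|8677)    [16367 ≡ 7690 mod 8677]
  = -(3845|8677)    [8677 ≡ 5 mod 8 ⇒ (2|8677) = -1]
  = -(8677|3845)    [QR: 3845 ≡ 1 mod 4, sign kept]
  = -(987|3845)    [8677 ≡ 987 mod 3845]
  = -(3845|987)    [QR: 3845 ≡ 1 mod 4, sign kept]
  = -(884|987)    [3845 ≡ 884 mod 987]
  = -(221|987)    [987 ≡ 3 mod 8 ⇒ (2|987)^2 = +1]
  = -(987|221)    [QR: 221 ≡ 1 mod 4, sign kept]
  = -(103|221)    [987 ≡ 103 mod 221]
  = -(221|103)    [QR: 221 ≡ 1 mod 4, sign kept]
  = -(15|103)    [221 ≡ 15 mod 103]
  = (103|15)    [QR: both ≡ 3 mod 4, sign flips]
  = (13|15)    [103 ≡ 13 mod 15]
  = (15|13)    [QR: 13 ≡ 1 mod 4, sign kept]
  = (2|13)    [15 ≡ 2 mod 13]
  = -(1|13)    [13 ≡ 5 mod 8 ⇒ (2|13) = -1]
  = -1    [(1|13) = 1]
(-16367|8677) = -1, and 8677 is prime, so -16367 is not a quadratic residue mod 8677.

no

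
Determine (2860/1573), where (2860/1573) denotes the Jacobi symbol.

(2860/1573)
  = (1287/1573)    [2860 ≡ 1287 mod 1573]
  = (1573/1287)    [QR: 1573 ≡ 1 mod 4, sign kept]
  = (286/1287)    [1573 ≡ 286 mod 1287]
  = (143/1287)    [1287 ≡ 7 mod 8 ⇒ (2/1287) = +1]
  = -(1287/143)    [QR: both ≡ 3 mod 4, sign flips]
  = -(0/143)    [1287 ≡ 0 mod 143]
  = 0    [numerator 0, gcd > 1]

0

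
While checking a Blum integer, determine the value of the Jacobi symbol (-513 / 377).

(-513 / 377)
  = (513 / 377)    [377 ≡ 1 mod 4 ⇒ (-1 / 377) = +1]
  = (136 / 377)    [513 ≡ 136 mod 377]
  = (17 / 377)    [377 ≡ 1 mod 8 ⇒ (2 / 377)^3 = +1]
  = (377 / 17)    [QR: 17 ≡ 1 mod 4, sign kept]
  = (3 / 17)    [377 ≡ 3 mod 17]
  = (17 / 3)    [QR: 17 ≡ 1 mod 4, sign kept]
  = (2 / 3)    [17 ≡ 2 mod 3]
  = -(1 / 3)    [3 ≡ 3 mod 8 ⇒ (2 / 3) = -1]
  = -1    [(1 / 3) = 1]

-1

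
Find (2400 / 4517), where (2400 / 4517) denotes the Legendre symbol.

(2400 / 4517)
  = -(75 / 4517)    [4517 ≡ 5 mod 8 ⇒ (2 / 4517)^5 = -1]
  = -(4517 / 75)    [QR: 4517 ≡ 1 mod 4, sign kept]
  = -(17 / 75)    [4517 ≡ 17 mod 75]
  = -(75 / 17)    [QR: 17 ≡ 1 mod 4, sign kept]
  = -(7 / 17)    [75 ≡ 7 mod 17]
  = -(17 / 7)    [QR: 17 ≡ 1 mod 4, sign kept]
  = -(3 / 7)    [17 ≡ 3 mod 7]
  = (7 / 3)    [QR: both ≡ 3 mod 4, sign flips]
  = (1 / 3)    [7 ≡ 1 mod 3]
  = 1    [(1 / 3) = 1]

1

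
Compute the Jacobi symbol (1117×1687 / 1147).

By multiplicativity, (1117·1687 / 1147) = (1117 / 1147)·(1687 / 1147).
First factor (1117 / 1147):
(1117 / 1147)
  = (1147 / 1117)    [QR: 1117 ≡ 1 mod 4, sign kept]
  = (30 / 1117)    [1147 ≡ 30 mod 1117]
  = -(15 / 1117)    [1117 ≡ 5 mod 8 ⇒ (2 / 1117) = -1]
  = -(1117 / 15)    [QR: 1117 ≡ 1 mod 4, sign kept]
  = -(7 / 15)    [1117 ≡ 7 mod 15]
  = (15 / 7)    [QR: both ≡ 3 mod 4, sign flips]
  = (1 / 7)    [15 ≡ 1 mod 7]
  = 1    [(1 / 7) = 1]
Second factor (1687 / 1147):
(1687 / 1147)
  = (540 / 1147)    [1687 ≡ 540 mod 1147]
  = (135 / 1147)    [1147 ≡ 3 mod 8 ⇒ (2 / 1147)^2 = +1]
  = -(1147 / 135)    [QR: both ≡ 3 mod 4, sign flips]
  = -(67 / 135)    [1147 ≡ 67 mod 135]
  = (135 / 67)    [QR: both ≡ 3 mod 4, sign flips]
  = (1 / 67)    [135 ≡ 1 mod 67]
  = 1    [(1 / 67) = 1]
Product: (1)·(1) = 1.

1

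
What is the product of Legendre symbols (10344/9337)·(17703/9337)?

By multiplicativity, (10344·17703/9337) = (10344/9337)·(17703/9337).
First factor (10344/9337):
Reduce the numerator: 10344 ≡ 1007 (mod 9337), so (10344/9337) = (1007/9337).
9337 ≡ 1 (mod 4), so quadratic reciprocity gives (1007/9337) = (9337/1007). Reduce: 9337 ≡ 274 (mod 1007). Now have (274/1007).
Factor out 2: 274 = 2·137. Since 1007 ≡ 7 (mod 8), (2/1007) = +1. Now have (137/1007).
137 ≡ 1 (mod 4), so quadratic reciprocity gives (137/1007) = (1007/137). Reduce: 1007 ≡ 48 (mod 137). Now have (48/137).
Factor out 2: 48 = 2^4·3. Since 137 ≡ 1 (mod 8), (2/137) = +1, and (2/137)^4 = +1. Now have (3/137).
137 ≡ 1 (mod 4), so quadratic reciprocity gives (3/137) = (137/3). Reduce: 137 ≡ 2 (mod 3). Now have (2/3).
Factor out 2: 2 = 2. Since 3 ≡ 3 (mod 8), (2/3) = -1. Now have -(1/3).
(1/3) = 1. Collecting the sign factors: -1.
Second factor (17703/9337):
Reduce the numerator: 17703 ≡ 8366 (mod 9337), so (17703/9337) = (8366/9337).
Factor out 2: 8366 = 2·4183. Since 9337 ≡ 1 (mod 8), (2/9337) = +1. Now have (4183/9337).
9337 ≡ 1 (mod 4), so quadratic reciprocity gives (4183/9337) = (9337/4183). Reduce: 9337 ≡ 971 (mod 4183). Now have (971/4183).
Both 971 ≡ 3 and 4183 ≡ 3 (mod 4), so reciprocity gives (971/4183) = -(4183/971). Reduce: 4183 ≡ 299 (mod 971). Now have -(299/971).
Both 299 ≡ 3 and 971 ≡ 3 (mod 4), so reciprocity gives (299/971) = -(971/299). Reduce: 971 ≡ 74 (mod 299). Now have (74/299).
Factor out 2: 74 = 2·37. Since 299 ≡ 3 (mod 8), (2/299) = -1. Now have -(37/299).
37 ≡ 1 (mod 4), so quadratic reciprocity gives (37/299) = (299/37). Reduce: 299 ≡ 3 (mod 37). Now have -(3/37).
37 ≡ 1 (mod 4), so quadratic reciprocity gives (3/37) = (37/3). Reduce: 37 ≡ 1 (mod 3). Now have -(1/3).
(1/3) = 1. Collecting the sign factors: -1.
Product: (-1)·(-1) = 1.

1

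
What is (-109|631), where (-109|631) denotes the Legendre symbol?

Pull out -1: (-109|631) = (-1|631)·(109|631). Since 631 ≡ 3 (mod 4), (-1|631) = -1. Now have -(109|631).
109 ≡ 1 (mod 4), so quadratic reciprocity gives (109|631) = (631|109). Reduce: 631 ≡ 86 (mod 109). Now have -(86|109).
Factor out 2: 86 = 2·43. Since 109 ≡ 5 (mod 8), (2|109) = -1. Now have (43|109).
109 ≡ 1 (mod 4), so quadratic reciprocity gives (43|109) = (109|43). Reduce: 109 ≡ 23 (mod 43). Now have (23|43).
Both 23 ≡ 3 and 43 ≡ 3 (mod 4), so reciprocity gives (23|43) = -(43|23). Reduce: 43 ≡ 20 (mod 23). Now have -(20|23).
Factor out 2: 20 = 2^2·5. Since 23 ≡ 7 (mod 8), (2|23) = +1, and (2|23)^2 = +1. Now have -(5|23).
5 ≡ 1 (mod 4), so quadratic reciprocity gives (5|23) = (23|5). Reduce: 23 ≡ 3 (mod 5). Now have -(3|5).
5 ≡ 1 (mod 4), so quadratic reciprocity gives (3|5) = (5|3). Reduce: 5 ≡ 2 (mod 3). Now have -(2|3).
Factor out 2: 2 = 2. Since 3 ≡ 3 (mod 8), (2|3) = -1. Now have (1|3).
(1|3) = 1. Collecting the sign factors: 1.

1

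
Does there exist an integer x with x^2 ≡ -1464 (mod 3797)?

Reduce the numerator: -1464 ≡ 2333 (mod 3797), so (-1464/3797) = (2333/3797).
2333 ≡ 1 (mod 4), so quadratic reciprocity gives (2333/3797) = (3797/2333). Reduce: 3797 ≡ 1464 (mod 2333). Now have (1464/2333).
Factor out 2: 1464 = 2^3·183. Since 2333 ≡ 5 (mod 8), (2/2333) = -1, and (2/2333)^3 = -1. Now have -(183/2333).
2333 ≡ 1 (mod 4), so quadratic reciprocity gives (183/2333) = (2333/183). Reduce: 2333 ≡ 137 (mod 183). Now have -(137/183).
137 ≡ 1 (mod 4), so quadratic reciprocity gives (137/183) = (183/137). Reduce: 183 ≡ 46 (mod 137). Now have -(46/137).
Factor out 2: 46 = 2·23. Since 137 ≡ 1 (mod 8), (2/137) = +1. Now have -(23/137).
137 ≡ 1 (mod 4), so quadratic reciprocity gives (23/137) = (137/23). Reduce: 137 ≡ 22 (mod 23). Now have -(22/23).
Factor out 2: 22 = 2·11. Since 23 ≡ 7 (mod 8), (2/23) = +1. Now have -(11/23).
Both 11 ≡ 3 and 23 ≡ 3 (mod 4), so reciprocity gives (11/23) = -(23/11). Reduce: 23 ≡ 1 (mod 11). Now have (1/11).
(1/11) = 1. Collecting the sign factors: 1.
The Legendre symbol is 1, so x^2 ≡ -1464 (mod 3797) has solution.

yes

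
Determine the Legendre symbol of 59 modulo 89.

-1

89 ≡ 1 (mod 4), so quadratic reciprocity gives (59 / 89) = (89 / 59). Reduce: 89 ≡ 30 (mod 59). Now have (30 / 59).
Factor out 2: 30 = 2·15. Since 59 ≡ 3 (mod 8), (2 / 59) = -1. Now have -(15 / 59).
Both 15 ≡ 3 and 59 ≡ 3 (mod 4), so reciprocity gives (15 / 59) = -(59 / 15). Reduce: 59 ≡ 14 (mod 15). Now have (14 / 15).
Factor out 2: 14 = 2·7. Since 15 ≡ 7 (mod 8), (2 / 15) = +1. Now have (7 / 15).
Both 7 ≡ 3 and 15 ≡ 3 (mod 4), so reciprocity gives (7 / 15) = -(15 / 7). Reduce: 15 ≡ 1 (mod 7). Now have -(1 / 7).
(1 / 7) = 1. Collecting the sign factors: -1.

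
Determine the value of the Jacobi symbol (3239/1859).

Reduce the numerator: 3239 ≡ 1380 (mod 1859), so (3239/1859) = (1380/1859).
Factor out 2: 1380 = 2^2·345. Since 1859 ≡ 3 (mod 8), (2/1859) = -1, and (2/1859)^2 = +1. Now have (345/1859).
345 ≡ 1 (mod 4), so quadratic reciprocity gives (345/1859) = (1859/345). Reduce: 1859 ≡ 134 (mod 345). Now have (134/345).
Factor out 2: 134 = 2·67. Since 345 ≡ 1 (mod 8), (2/345) = +1. Now have (67/345).
345 ≡ 1 (mod 4), so quadratic reciprocity gives (67/345) = (345/67). Reduce: 345 ≡ 10 (mod 67). Now have (10/67).
Factor out 2: 10 = 2·5. Since 67 ≡ 3 (mod 8), (2/67) = -1. Now have -(5/67).
5 ≡ 1 (mod 4), so quadratic reciprocity gives (5/67) = (67/5). Reduce: 67 ≡ 2 (mod 5). Now have -(2/5).
Factor out 2: 2 = 2. Since 5 ≡ 5 (mod 8), (2/5) = -1. Now have (1/5).
(1/5) = 1. Collecting the sign factors: 1.

1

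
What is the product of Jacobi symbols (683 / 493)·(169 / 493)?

-1

By multiplicativity, (683·169 / 493) = (683 / 493)·(169 / 493).
First factor (683 / 493):
Reduce the numerator: 683 ≡ 190 (mod 493), so (683 / 493) = (190 / 493).
Factor out 2: 190 = 2·95. Since 493 ≡ 5 (mod 8), (2 / 493) = -1. Now have -(95 / 493).
493 ≡ 1 (mod 4), so quadratic reciprocity gives (95 / 493) = (493 / 95). Reduce: 493 ≡ 18 (mod 95). Now have -(18 / 95).
Factor out 2: 18 = 2·9. Since 95 ≡ 7 (mod 8), (2 / 95) = +1. Now have -(9 / 95).
9 ≡ 1 (mod 4), so quadratic reciprocity gives (9 / 95) = (95 / 9). Reduce: 95 ≡ 5 (mod 9). Now have -(5 / 9).
5 ≡ 1 (mod 4), so quadratic reciprocity gives (5 / 9) = (9 / 5). Reduce: 9 ≡ 4 (mod 5). Now have -(4 / 5).
Factor out 2: 4 = 2^2. Since 5 ≡ 5 (mod 8), (2 / 5) = -1, and (2 / 5)^2 = +1. Now have -(1 / 5).
(1 / 5) = 1. Collecting the sign factors: -1.
Second factor (169 / 493):
169 ≡ 1 (mod 4), so quadratic reciprocity gives (169 / 493) = (493 / 169). Reduce: 493 ≡ 155 (mod 169). Now have (155 / 169).
169 ≡ 1 (mod 4), so quadratic reciprocity gives (155 / 169) = (169 / 155). Reduce: 169 ≡ 14 (mod 155). Now have (14 / 155).
Factor out 2: 14 = 2·7. Since 155 ≡ 3 (mod 8), (2 / 155) = -1. Now have -(7 / 155).
Both 7 ≡ 3 and 155 ≡ 3 (mod 4), so reciprocity gives (7 / 155) = -(155 / 7). Reduce: 155 ≡ 1 (mod 7). Now have (1 / 7).
(1 / 7) = 1. Collecting the sign factors: 1.
Product: (-1)·(1) = -1.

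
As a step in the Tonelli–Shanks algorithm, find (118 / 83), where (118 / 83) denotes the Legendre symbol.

Reduce the numerator: 118 ≡ 35 (mod 83), so (118 / 83) = (35 / 83).
Both 35 ≡ 3 and 83 ≡ 3 (mod 4), so reciprocity gives (35 / 83) = -(83 / 35). Reduce: 83 ≡ 13 (mod 35). Now have -(13 / 35).
13 ≡ 1 (mod 4), so quadratic reciprocity gives (13 / 35) = (35 / 13). Reduce: 35 ≡ 9 (mod 13). Now have -(9 / 13).
9 ≡ 1 (mod 4), so quadratic reciprocity gives (9 / 13) = (13 / 9). Reduce: 13 ≡ 4 (mod 9). Now have -(4 / 9).
Factor out 2: 4 = 2^2. Since 9 ≡ 1 (mod 8), (2 / 9) = +1, and (2 / 9)^2 = +1. Now have -(1 / 9).
(1 / 9) = 1. Collecting the sign factors: -1.

-1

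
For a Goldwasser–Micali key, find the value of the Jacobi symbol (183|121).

1

(183|121)
  = (62|121)    [183 ≡ 62 mod 121]
  = (31|121)    [121 ≡ 1 mod 8 ⇒ (2|121) = +1]
  = (121|31)    [QR: 121 ≡ 1 mod 4, sign kept]
  = (28|31)    [121 ≡ 28 mod 31]
  = (7|31)    [31 ≡ 7 mod 8 ⇒ (2|31)^2 = +1]
  = -(31|7)    [QR: both ≡ 3 mod 4, sign flips]
  = -(3|7)    [31 ≡ 3 mod 7]
  = (7|3)    [QR: both ≡ 3 mod 4, sign flips]
  = (1|3)    [7 ≡ 1 mod 3]
  = 1    [(1|3) = 1]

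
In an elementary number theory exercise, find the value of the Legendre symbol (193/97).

1

(193/97)
  = (96/97)    [193 ≡ 96 mod 97]
  = (3/97)    [97 ≡ 1 mod 8 ⇒ (2/97)^5 = +1]
  = (97/3)    [QR: 97 ≡ 1 mod 4, sign kept]
  = (1/3)    [97 ≡ 1 mod 3]
  = 1    [(1/3) = 1]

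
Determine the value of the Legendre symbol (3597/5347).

(3597/5347)
  = (5347/3597)    [QR: 3597 ≡ 1 mod 4, sign kept]
  = (1750/3597)    [5347 ≡ 1750 mod 3597]
  = -(875/3597)    [3597 ≡ 5 mod 8 ⇒ (2/3597) = -1]
  = -(3597/875)    [QR: 3597 ≡ 1 mod 4, sign kept]
  = -(97/875)    [3597 ≡ 97 mod 875]
  = -(875/97)    [QR: 97 ≡ 1 mod 4, sign kept]
  = -(2/97)    [875 ≡ 2 mod 97]
  = -(1/97)    [97 ≡ 1 mod 8 ⇒ (2/97) = +1]
  = -1    [(1/97) = 1]

-1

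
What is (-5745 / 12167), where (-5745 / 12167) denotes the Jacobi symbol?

-1

Pull out -1: (-5745 / 12167) = (-1 / 12167)·(5745 / 12167). Since 12167 ≡ 3 (mod 4), (-1 / 12167) = -1. Now have -(5745 / 12167).
5745 ≡ 1 (mod 4), so quadratic reciprocity gives (5745 / 12167) = (12167 / 5745). Reduce: 12167 ≡ 677 (mod 5745). Now have -(677 / 5745).
677 ≡ 1 (mod 4), so quadratic reciprocity gives (677 / 5745) = (5745 / 677). Reduce: 5745 ≡ 329 (mod 677). Now have -(329 / 677).
329 ≡ 1 (mod 4), so quadratic reciprocity gives (329 / 677) = (677 / 329). Reduce: 677 ≡ 19 (mod 329). Now have -(19 / 329).
329 ≡ 1 (mod 4), so quadratic reciprocity gives (19 / 329) = (329 / 19). Reduce: 329 ≡ 6 (mod 19). Now have -(6 / 19).
Factor out 2: 6 = 2·3. Since 19 ≡ 3 (mod 8), (2 / 19) = -1. Now have (3 / 19).
Both 3 ≡ 3 and 19 ≡ 3 (mod 4), so reciprocity gives (3 / 19) = -(19 / 3). Reduce: 19 ≡ 1 (mod 3). Now have -(1 / 3).
(1 / 3) = 1. Collecting the sign factors: -1.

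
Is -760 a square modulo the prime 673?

yes

Reduce the numerator: -760 ≡ 586 (mod 673), so (-760/673) = (586/673).
Factor out 2: 586 = 2·293. Since 673 ≡ 1 (mod 8), (2/673) = +1. Now have (293/673).
293 ≡ 1 (mod 4), so quadratic reciprocity gives (293/673) = (673/293). Reduce: 673 ≡ 87 (mod 293). Now have (87/293).
293 ≡ 1 (mod 4), so quadratic reciprocity gives (87/293) = (293/87). Reduce: 293 ≡ 32 (mod 87). Now have (32/87).
Factor out 2: 32 = 2^5. Since 87 ≡ 7 (mod 8), (2/87) = +1, and (2/87)^5 = +1. Now have (1/87).
(1/87) = 1. Collecting the sign factors: 1.
(-760/673) = 1, and 673 is prime, so -760 is a quadratic residue mod 673.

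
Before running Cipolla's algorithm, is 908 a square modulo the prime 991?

Factor out 2: 908 = 2^2·227. Since 991 ≡ 7 (mod 8), (2/991) = +1, and (2/991)^2 = +1. Now have (227/991).
Both 227 ≡ 3 and 991 ≡ 3 (mod 4), so reciprocity gives (227/991) = -(991/227). Reduce: 991 ≡ 83 (mod 227). Now have -(83/227).
Both 83 ≡ 3 and 227 ≡ 3 (mod 4), so reciprocity gives (83/227) = -(227/83). Reduce: 227 ≡ 61 (mod 83). Now have (61/83).
61 ≡ 1 (mod 4), so quadratic reciprocity gives (61/83) = (83/61). Reduce: 83 ≡ 22 (mod 61). Now have (22/61).
Factor out 2: 22 = 2·11. Since 61 ≡ 5 (mod 8), (2/61) = -1. Now have -(11/61).
61 ≡ 1 (mod 4), so quadratic reciprocity gives (11/61) = (61/11). Reduce: 61 ≡ 6 (mod 11). Now have -(6/11).
Factor out 2: 6 = 2·3. Since 11 ≡ 3 (mod 8), (2/11) = -1. Now have (3/11).
Both 3 ≡ 3 and 11 ≡ 3 (mod 4), so reciprocity gives (3/11) = -(11/3). Reduce: 11 ≡ 2 (mod 3). Now have -(2/3).
Factor out 2: 2 = 2. Since 3 ≡ 3 (mod 8), (2/3) = -1. Now have (1/3).
(1/3) = 1. Collecting the sign factors: 1.
(908/991) = 1, and 991 is prime, so 908 is a quadratic residue mod 991.

yes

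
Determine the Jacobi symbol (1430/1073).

(1430/1073)
  = (357/1073)    [1430 ≡ 357 mod 1073]
  = (1073/357)    [QR: 357 ≡ 1 mod 4, sign kept]
  = (2/357)    [1073 ≡ 2 mod 357]
  = -(1/357)    [357 ≡ 5 mod 8 ⇒ (2/357) = -1]
  = -1    [(1/357) = 1]

-1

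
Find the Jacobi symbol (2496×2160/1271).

By multiplicativity, (2496·2160/1271) = (2496/1271)·(2160/1271).
First factor (2496/1271):
(2496/1271)
  = (1225/1271)    [2496 ≡ 1225 mod 1271]
  = (1271/1225)    [QR: 1225 ≡ 1 mod 4, sign kept]
  = (46/1225)    [1271 ≡ 46 mod 1225]
  = (23/1225)    [1225 ≡ 1 mod 8 ⇒ (2/1225) = +1]
  = (1225/23)    [QR: 1225 ≡ 1 mod 4, sign kept]
  = (6/23)    [1225 ≡ 6 mod 23]
  = (3/23)    [23 ≡ 7 mod 8 ⇒ (2/23) = +1]
  = -(23/3)    [QR: both ≡ 3 mod 4, sign flips]
  = -(2/3)    [23 ≡ 2 mod 3]
  = (1/3)    [3 ≡ 3 mod 8 ⇒ (2/3) = -1]
  = 1    [(1/3) = 1]
Second factor (2160/1271):
(2160/1271)
  = (889/1271)    [2160 ≡ 889 mod 1271]
  = (1271/889)    [QR: 889 ≡ 1 mod 4, sign kept]
  = (382/889)    [1271 ≡ 382 mod 889]
  = (191/889)    [889 ≡ 1 mod 8 ⇒ (2/889) = +1]
  = (889/191)    [QR: 889 ≡ 1 mod 4, sign kept]
  = (125/191)    [889 ≡ 125 mod 191]
  = (191/125)    [QR: 125 ≡ 1 mod 4, sign kept]
  = (66/125)    [191 ≡ 66 mod 125]
  = -(33/125)    [125 ≡ 5 mod 8 ⇒ (2/125) = -1]
  = -(125/33)    [QR: 33 ≡ 1 mod 4, sign kept]
  = -(26/33)    [125 ≡ 26 mod 33]
  = -(13/33)    [33 ≡ 1 mod 8 ⇒ (2/33) = +1]
  = -(33/13)    [QR: 13 ≡ 1 mod 4, sign kept]
  = -(7/13)    [33 ≡ 7 mod 13]
  = -(13/7)    [QR: 13 ≡ 1 mod 4, sign kept]
  = -(6/7)    [13 ≡ 6 mod 7]
  = -(3/7)    [7 ≡ 7 mod 8 ⇒ (2/7) = +1]
  = (7/3)    [QR: both ≡ 3 mod 4, sign flips]
  = (1/3)    [7 ≡ 1 mod 3]
  = 1    [(1/3) = 1]
Product: (1)·(1) = 1.

1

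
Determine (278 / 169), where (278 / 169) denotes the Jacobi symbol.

1

Reduce the numerator: 278 ≡ 109 (mod 169), so (278 / 169) = (109 / 169).
109 ≡ 1 (mod 4), so quadratic reciprocity gives (109 / 169) = (169 / 109). Reduce: 169 ≡ 60 (mod 109). Now have (60 / 109).
Factor out 2: 60 = 2^2·15. Since 109 ≡ 5 (mod 8), (2 / 109) = -1, and (2 / 109)^2 = +1. Now have (15 / 109).
109 ≡ 1 (mod 4), so quadratic reciprocity gives (15 / 109) = (109 / 15). Reduce: 109 ≡ 4 (mod 15). Now have (4 / 15).
Factor out 2: 4 = 2^2. Since 15 ≡ 7 (mod 8), (2 / 15) = +1, and (2 / 15)^2 = +1. Now have (1 / 15).
(1 / 15) = 1. Collecting the sign factors: 1.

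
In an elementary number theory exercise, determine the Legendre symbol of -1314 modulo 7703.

(-1314/7703)
  = (6389/7703)    [-1314 ≡ 6389 mod 7703]
  = (7703/6389)    [QR: 6389 ≡ 1 mod 4, sign kept]
  = (1314/6389)    [7703 ≡ 1314 mod 6389]
  = -(657/6389)    [6389 ≡ 5 mod 8 ⇒ (2/6389) = -1]
  = -(6389/657)    [QR: 657 ≡ 1 mod 4, sign kept]
  = -(476/657)    [6389 ≡ 476 mod 657]
  = -(119/657)    [657 ≡ 1 mod 8 ⇒ (2/657)^2 = +1]
  = -(657/119)    [QR: 657 ≡ 1 mod 4, sign kept]
  = -(62/119)    [657 ≡ 62 mod 119]
  = -(31/119)    [119 ≡ 7 mod 8 ⇒ (2/119) = +1]
  = (119/31)    [QR: both ≡ 3 mod 4, sign flips]
  = (26/31)    [119 ≡ 26 mod 31]
  = (13/31)    [31 ≡ 7 mod 8 ⇒ (2/31) = +1]
  = (31/13)    [QR: 13 ≡ 1 mod 4, sign kept]
  = (5/13)    [31 ≡ 5 mod 13]
  = (13/5)    [QR: 5 ≡ 1 mod 4, sign kept]
  = (3/5)    [13 ≡ 3 mod 5]
  = (5/3)    [QR: 5 ≡ 1 mod 4, sign kept]
  = (2/3)    [5 ≡ 2 mod 3]
  = -(1/3)    [3 ≡ 3 mod 8 ⇒ (2/3) = -1]
  = -1    [(1/3) = 1]

-1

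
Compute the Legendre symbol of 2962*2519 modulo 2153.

By multiplicativity, (2962·2519 / 2153) = (2962 / 2153)·(2519 / 2153).
First factor (2962 / 2153):
(2962 / 2153)
  = (809 / 2153)    [2962 ≡ 809 mod 2153]
  = (2153 / 809)    [QR: 809 ≡ 1 mod 4, sign kept]
  = (535 / 809)    [2153 ≡ 535 mod 809]
  = (809 / 535)    [QR: 809 ≡ 1 mod 4, sign kept]
  = (274 / 535)    [809 ≡ 274 mod 535]
  = (137 / 535)    [535 ≡ 7 mod 8 ⇒ (2 / 535) = +1]
  = (535 / 137)    [QR: 137 ≡ 1 mod 4, sign kept]
  = (124 / 137)    [535 ≡ 124 mod 137]
  = (31 / 137)    [137 ≡ 1 mod 8 ⇒ (2 / 137)^2 = +1]
  = (137 / 31)    [QR: 137 ≡ 1 mod 4, sign kept]
  = (13 / 31)    [137 ≡ 13 mod 31]
  = (31 / 13)    [QR: 13 ≡ 1 mod 4, sign kept]
  = (5 / 13)    [31 ≡ 5 mod 13]
  = (13 / 5)    [QR: 5 ≡ 1 mod 4, sign kept]
  = (3 / 5)    [13 ≡ 3 mod 5]
  = (5 / 3)    [QR: 5 ≡ 1 mod 4, sign kept]
  = (2 / 3)    [5 ≡ 2 mod 3]
  = -(1 / 3)    [3 ≡ 3 mod 8 ⇒ (2 / 3) = -1]
  = -1    [(1 / 3) = 1]
Second factor (2519 / 2153):
(2519 / 2153)
  = (366 / 2153)    [2519 ≡ 366 mod 2153]
  = (183 / 2153)    [2153 ≡ 1 mod 8 ⇒ (2 / 2153) = +1]
  = (2153 / 183)    [QR: 2153 ≡ 1 mod 4, sign kept]
  = (140 / 183)    [2153 ≡ 140 mod 183]
  = (35 / 183)    [183 ≡ 7 mod 8 ⇒ (2 / 183)^2 = +1]
  = -(183 / 35)    [QR: both ≡ 3 mod 4, sign flips]
  = -(8 / 35)    [183 ≡ 8 mod 35]
  = (1 / 35)    [35 ≡ 3 mod 8 ⇒ (2 / 35)^3 = -1]
  = 1    [(1 / 35) = 1]
Product: (-1)·(1) = -1.

-1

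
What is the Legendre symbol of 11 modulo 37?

1

37 ≡ 1 (mod 4), so quadratic reciprocity gives (11/37) = (37/11). Reduce: 37 ≡ 4 (mod 11). Now have (4/11).
Factor out 2: 4 = 2^2. Since 11 ≡ 3 (mod 8), (2/11) = -1, and (2/11)^2 = +1. Now have (1/11).
(1/11) = 1. Collecting the sign factors: 1.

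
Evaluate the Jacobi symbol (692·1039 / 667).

By multiplicativity, (692·1039 / 667) = (692 / 667)·(1039 / 667).
First factor (692 / 667):
(692 / 667)
  = (25 / 667)    [692 ≡ 25 mod 667]
  = (667 / 25)    [QR: 25 ≡ 1 mod 4, sign kept]
  = (17 / 25)    [667 ≡ 17 mod 25]
  = (25 / 17)    [QR: 17 ≡ 1 mod 4, sign kept]
  = (8 / 17)    [25 ≡ 8 mod 17]
  = (1 / 17)    [17 ≡ 1 mod 8 ⇒ (2 / 17)^3 = +1]
  = 1    [(1 / 17) = 1]
Second factor (1039 / 667):
(1039 / 667)
  = (372 / 667)    [1039 ≡ 372 mod 667]
  = (93 / 667)    [667 ≡ 3 mod 8 ⇒ (2 / 667)^2 = +1]
  = (667 / 93)    [QR: 93 ≡ 1 mod 4, sign kept]
  = (16 / 93)    [667 ≡ 16 mod 93]
  = (1 / 93)    [93 ≡ 5 mod 8 ⇒ (2 / 93)^4 = +1]
  = 1    [(1 / 93) = 1]
Product: (1)·(1) = 1.

1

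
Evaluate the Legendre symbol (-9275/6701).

-1

(-9275/6701)
  = (4127/6701)    [-9275 ≡ 4127 mod 6701]
  = (6701/4127)    [QR: 6701 ≡ 1 mod 4, sign kept]
  = (2574/4127)    [6701 ≡ 2574 mod 4127]
  = (1287/4127)    [4127 ≡ 7 mod 8 ⇒ (2/4127) = +1]
  = -(4127/1287)    [QR: both ≡ 3 mod 4, sign flips]
  = -(266/1287)    [4127 ≡ 266 mod 1287]
  = -(133/1287)    [1287 ≡ 7 mod 8 ⇒ (2/1287) = +1]
  = -(1287/133)    [QR: 133 ≡ 1 mod 4, sign kept]
  = -(90/133)    [1287 ≡ 90 mod 133]
  = (45/133)    [133 ≡ 5 mod 8 ⇒ (2/133) = -1]
  = (133/45)    [QR: 45 ≡ 1 mod 4, sign kept]
  = (43/45)    [133 ≡ 43 mod 45]
  = (45/43)    [QR: 45 ≡ 1 mod 4, sign kept]
  = (2/43)    [45 ≡ 2 mod 43]
  = -(1/43)    [43 ≡ 3 mod 8 ⇒ (2/43) = -1]
  = -1    [(1/43) = 1]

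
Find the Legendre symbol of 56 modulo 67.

(56/67)
  = -(7/67)    [67 ≡ 3 mod 8 ⇒ (2/67)^3 = -1]
  = (67/7)    [QR: both ≡ 3 mod 4, sign flips]
  = (4/7)    [67 ≡ 4 mod 7]
  = (1/7)    [7 ≡ 7 mod 8 ⇒ (2/7)^2 = +1]
  = 1    [(1/7) = 1]

1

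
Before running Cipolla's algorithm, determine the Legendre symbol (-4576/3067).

-1

Pull out -1: (-4576/3067) = (-1/3067)·(4576/3067). Since 3067 ≡ 3 (mod 4), (-1/3067) = -1. Now have -(4576/3067).
Reduce the numerator: 4576 ≡ 1509 (mod 3067), so (4576/3067) = (1509/3067).
1509 ≡ 1 (mod 4), so quadratic reciprocity gives (1509/3067) = (3067/1509). Reduce: 3067 ≡ 49 (mod 1509). Now have -(49/1509).
49 ≡ 1 (mod 4), so quadratic reciprocity gives (49/1509) = (1509/49). Reduce: 1509 ≡ 39 (mod 49). Now have -(39/49).
49 ≡ 1 (mod 4), so quadratic reciprocity gives (39/49) = (49/39). Reduce: 49 ≡ 10 (mod 39). Now have -(10/39).
Factor out 2: 10 = 2·5. Since 39 ≡ 7 (mod 8), (2/39) = +1. Now have -(5/39).
5 ≡ 1 (mod 4), so quadratic reciprocity gives (5/39) = (39/5). Reduce: 39 ≡ 4 (mod 5). Now have -(4/5).
Factor out 2: 4 = 2^2. Since 5 ≡ 5 (mod 8), (2/5) = -1, and (2/5)^2 = +1. Now have -(1/5).
(1/5) = 1. Collecting the sign factors: -1.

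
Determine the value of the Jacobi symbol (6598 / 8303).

(6598 / 8303)
  = (3299 / 8303)    [8303 ≡ 7 mod 8 ⇒ (2 / 8303) = +1]
  = -(8303 / 3299)    [QR: both ≡ 3 mod 4, sign flips]
  = -(1705 / 3299)    [8303 ≡ 1705 mod 3299]
  = -(3299 / 1705)    [QR: 1705 ≡ 1 mod 4, sign kept]
  = -(1594 / 1705)    [3299 ≡ 1594 mod 1705]
  = -(797 / 1705)    [1705 ≡ 1 mod 8 ⇒ (2 / 1705) = +1]
  = -(1705 / 797)    [QR: 797 ≡ 1 mod 4, sign kept]
  = -(111 / 797)    [1705 ≡ 111 mod 797]
  = -(797 / 111)    [QR: 797 ≡ 1 mod 4, sign kept]
  = -(20 / 111)    [797 ≡ 20 mod 111]
  = -(5 / 111)    [111 ≡ 7 mod 8 ⇒ (2 / 111)^2 = +1]
  = -(111 / 5)    [QR: 5 ≡ 1 mod 4, sign kept]
  = -(1 / 5)    [111 ≡ 1 mod 5]
  = -1    [(1 / 5) = 1]

-1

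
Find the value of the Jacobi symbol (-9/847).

(-9/847)
  = (838/847)    [-9 ≡ 838 mod 847]
  = (419/847)    [847 ≡ 7 mod 8 ⇒ (2/847) = +1]
  = -(847/419)    [QR: both ≡ 3 mod 4, sign flips]
  = -(9/419)    [847 ≡ 9 mod 419]
  = -(419/9)    [QR: 9 ≡ 1 mod 4, sign kept]
  = -(5/9)    [419 ≡ 5 mod 9]
  = -(9/5)    [QR: 5 ≡ 1 mod 4, sign kept]
  = -(4/5)    [9 ≡ 4 mod 5]
  = -(1/5)    [5 ≡ 5 mod 8 ⇒ (2/5)^2 = +1]
  = -1    [(1/5) = 1]

-1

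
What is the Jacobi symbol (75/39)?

0

(75/39)
  = (36/39)    [75 ≡ 36 mod 39]
  = (9/39)    [39 ≡ 7 mod 8 ⇒ (2/39)^2 = +1]
  = (39/9)    [QR: 9 ≡ 1 mod 4, sign kept]
  = (3/9)    [39 ≡ 3 mod 9]
  = (9/3)    [QR: 9 ≡ 1 mod 4, sign kept]
  = (0/3)    [9 ≡ 0 mod 3]
  = 0    [numerator 0, gcd > 1]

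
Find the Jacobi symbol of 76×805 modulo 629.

By multiplicativity, (76·805/629) = (76/629)·(805/629).
First factor (76/629):
(76/629)
  = (19/629)    [629 ≡ 5 mod 8 ⇒ (2/629)^2 = +1]
  = (629/19)    [QR: 629 ≡ 1 mod 4, sign kept]
  = (2/19)    [629 ≡ 2 mod 19]
  = -(1/19)    [19 ≡ 3 mod 8 ⇒ (2/19) = -1]
  = -1    [(1/19) = 1]
Second factor (805/629):
(805/629)
  = (176/629)    [805 ≡ 176 mod 629]
  = (11/629)    [629 ≡ 5 mod 8 ⇒ (2/629)^4 = +1]
  = (629/11)    [QR: 629 ≡ 1 mod 4, sign kept]
  = (2/11)    [629 ≡ 2 mod 11]
  = -(1/11)    [11 ≡ 3 mod 8 ⇒ (2/11) = -1]
  = -1    [(1/11) = 1]
Product: (-1)·(-1) = 1.

1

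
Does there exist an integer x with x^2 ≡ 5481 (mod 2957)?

Reduce the numerator: 5481 ≡ 2524 (mod 2957), so (5481/2957) = (2524/2957).
Factor out 2: 2524 = 2^2·631. Since 2957 ≡ 5 (mod 8), (2/2957) = -1, and (2/2957)^2 = +1. Now have (631/2957).
2957 ≡ 1 (mod 4), so quadratic reciprocity gives (631/2957) = (2957/631). Reduce: 2957 ≡ 433 (mod 631). Now have (433/631).
433 ≡ 1 (mod 4), so quadratic reciprocity gives (433/631) = (631/433). Reduce: 631 ≡ 198 (mod 433). Now have (198/433).
Factor out 2: 198 = 2·99. Since 433 ≡ 1 (mod 8), (2/433) = +1. Now have (99/433).
433 ≡ 1 (mod 4), so quadratic reciprocity gives (99/433) = (433/99). Reduce: 433 ≡ 37 (mod 99). Now have (37/99).
37 ≡ 1 (mod 4), so quadratic reciprocity gives (37/99) = (99/37). Reduce: 99 ≡ 25 (mod 37). Now have (25/37).
25 ≡ 1 (mod 4), so quadratic reciprocity gives (25/37) = (37/25). Reduce: 37 ≡ 12 (mod 25). Now have (12/25).
Factor out 2: 12 = 2^2·3. Since 25 ≡ 1 (mod 8), (2/25) = +1, and (2/25)^2 = +1. Now have (3/25).
25 ≡ 1 (mod 4), so quadratic reciprocity gives (3/25) = (25/3). Reduce: 25 ≡ 1 (mod 3). Now have (1/3).
(1/3) = 1. Collecting the sign factors: 1.
The Legendre symbol is 1, so x^2 ≡ 5481 (mod 2957) has solution.

yes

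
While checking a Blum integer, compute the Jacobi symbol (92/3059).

0

Factor out 2: 92 = 2^2·23. Since 3059 ≡ 3 (mod 8), (2/3059) = -1, and (2/3059)^2 = +1. Now have (23/3059).
Both 23 ≡ 3 and 3059 ≡ 3 (mod 4), so reciprocity gives (23/3059) = -(3059/23). Reduce: 3059 ≡ 0 (mod 23). Now have -(0/23).
The numerator is now 0 with denominator 23 > 1: the symbol is 0.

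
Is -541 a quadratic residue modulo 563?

Reduce the numerator: -541 ≡ 22 (mod 563), so (-541/563) = (22/563).
Factor out 2: 22 = 2·11. Since 563 ≡ 3 (mod 8), (2/563) = -1. Now have -(11/563).
Both 11 ≡ 3 and 563 ≡ 3 (mod 4), so reciprocity gives (11/563) = -(563/11). Reduce: 563 ≡ 2 (mod 11). Now have (2/11).
Factor out 2: 2 = 2. Since 11 ≡ 3 (mod 8), (2/11) = -1. Now have -(1/11).
(1/11) = 1. Collecting the sign factors: -1.
(-541/563) = -1, and 563 is prime, so -541 is not a quadratic residue mod 563.

no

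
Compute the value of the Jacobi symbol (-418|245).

-1

Reduce the numerator: -418 ≡ 72 (mod 245), so (-418|245) = (72|245).
Factor out 2: 72 = 2^3·9. Since 245 ≡ 5 (mod 8), (2|245) = -1, and (2|245)^3 = -1. Now have -(9|245).
9 ≡ 1 (mod 4), so quadratic reciprocity gives (9|245) = (245|9). Reduce: 245 ≡ 2 (mod 9). Now have -(2|9).
Factor out 2: 2 = 2. Since 9 ≡ 1 (mod 8), (2|9) = +1. Now have -(1|9).
(1|9) = 1. Collecting the sign factors: -1.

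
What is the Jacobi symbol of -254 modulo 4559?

-1

(-254/4559)
  = (4305/4559)    [-254 ≡ 4305 mod 4559]
  = (4559/4305)    [QR: 4305 ≡ 1 mod 4, sign kept]
  = (254/4305)    [4559 ≡ 254 mod 4305]
  = (127/4305)    [4305 ≡ 1 mod 8 ⇒ (2/4305) = +1]
  = (4305/127)    [QR: 4305 ≡ 1 mod 4, sign kept]
  = (114/127)    [4305 ≡ 114 mod 127]
  = (57/127)    [127 ≡ 7 mod 8 ⇒ (2/127) = +1]
  = (127/57)    [QR: 57 ≡ 1 mod 4, sign kept]
  = (13/57)    [127 ≡ 13 mod 57]
  = (57/13)    [QR: 13 ≡ 1 mod 4, sign kept]
  = (5/13)    [57 ≡ 5 mod 13]
  = (13/5)    [QR: 5 ≡ 1 mod 4, sign kept]
  = (3/5)    [13 ≡ 3 mod 5]
  = (5/3)    [QR: 5 ≡ 1 mod 4, sign kept]
  = (2/3)    [5 ≡ 2 mod 3]
  = -(1/3)    [3 ≡ 3 mod 8 ⇒ (2/3) = -1]
  = -1    [(1/3) = 1]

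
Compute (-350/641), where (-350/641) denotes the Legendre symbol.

(-350/641)
  = (291/641)    [-350 ≡ 291 mod 641]
  = (641/291)    [QR: 641 ≡ 1 mod 4, sign kept]
  = (59/291)    [641 ≡ 59 mod 291]
  = -(291/59)    [QR: both ≡ 3 mod 4, sign flips]
  = -(55/59)    [291 ≡ 55 mod 59]
  = (59/55)    [QR: both ≡ 3 mod 4, sign flips]
  = (4/55)    [59 ≡ 4 mod 55]
  = (1/55)    [55 ≡ 7 mod 8 ⇒ (2/55)^2 = +1]
  = 1    [(1/55) = 1]

1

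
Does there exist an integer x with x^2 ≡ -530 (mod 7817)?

(-530/7817)
  = (530/7817)    [7817 ≡ 1 mod 4 ⇒ (-1/7817) = +1]
  = (265/7817)    [7817 ≡ 1 mod 8 ⇒ (2/7817) = +1]
  = (7817/265)    [QR: 265 ≡ 1 mod 4, sign kept]
  = (132/265)    [7817 ≡ 132 mod 265]
  = (33/265)    [265 ≡ 1 mod 8 ⇒ (2/265)^2 = +1]
  = (265/33)    [QR: 33 ≡ 1 mod 4, sign kept]
  = (1/33)    [265 ≡ 1 mod 33]
  = 1    [(1/33) = 1]
(-530/7817) = 1, and 7817 is prime, so -530 is a quadratic residue mod 7817.

yes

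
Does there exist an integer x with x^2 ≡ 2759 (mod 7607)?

yes

Both 2759 ≡ 3 and 7607 ≡ 3 (mod 4), so reciprocity gives (2759/7607) = -(7607/2759). Reduce: 7607 ≡ 2089 (mod 2759). Now have -(2089/2759).
2089 ≡ 1 (mod 4), so quadratic reciprocity gives (2089/2759) = (2759/2089). Reduce: 2759 ≡ 670 (mod 2089). Now have -(670/2089).
Factor out 2: 670 = 2·335. Since 2089 ≡ 1 (mod 8), (2/2089) = +1. Now have -(335/2089).
2089 ≡ 1 (mod 4), so quadratic reciprocity gives (335/2089) = (2089/335). Reduce: 2089 ≡ 79 (mod 335). Now have -(79/335).
Both 79 ≡ 3 and 335 ≡ 3 (mod 4), so reciprocity gives (79/335) = -(335/79). Reduce: 335 ≡ 19 (mod 79). Now have (19/79).
Both 19 ≡ 3 and 79 ≡ 3 (mod 4), so reciprocity gives (19/79) = -(79/19). Reduce: 79 ≡ 3 (mod 19). Now have -(3/19).
Both 3 ≡ 3 and 19 ≡ 3 (mod 4), so reciprocity gives (3/19) = -(19/3). Reduce: 19 ≡ 1 (mod 3). Now have (1/3).
(1/3) = 1. Collecting the sign factors: 1.
The Legendre symbol is 1, so x^2 ≡ 2759 (mod 7607) has solution.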